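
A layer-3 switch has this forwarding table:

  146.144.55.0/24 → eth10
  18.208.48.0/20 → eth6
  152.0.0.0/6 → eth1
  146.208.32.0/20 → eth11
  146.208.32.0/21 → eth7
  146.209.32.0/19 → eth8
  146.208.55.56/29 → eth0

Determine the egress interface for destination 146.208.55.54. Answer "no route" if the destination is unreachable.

no route

No entry's prefix contains 146.208.55.54; there is no default route.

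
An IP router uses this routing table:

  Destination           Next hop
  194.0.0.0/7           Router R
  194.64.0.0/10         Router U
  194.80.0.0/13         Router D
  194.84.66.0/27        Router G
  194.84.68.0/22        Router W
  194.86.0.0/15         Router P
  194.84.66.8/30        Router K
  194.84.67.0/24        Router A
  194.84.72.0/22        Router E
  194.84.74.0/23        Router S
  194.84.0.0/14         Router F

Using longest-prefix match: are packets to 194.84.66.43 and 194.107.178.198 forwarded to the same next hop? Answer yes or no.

194.84.66.43: longest match 194.84.0.0/14 -> Router F
194.107.178.198: longest match 194.64.0.0/10 -> Router U

no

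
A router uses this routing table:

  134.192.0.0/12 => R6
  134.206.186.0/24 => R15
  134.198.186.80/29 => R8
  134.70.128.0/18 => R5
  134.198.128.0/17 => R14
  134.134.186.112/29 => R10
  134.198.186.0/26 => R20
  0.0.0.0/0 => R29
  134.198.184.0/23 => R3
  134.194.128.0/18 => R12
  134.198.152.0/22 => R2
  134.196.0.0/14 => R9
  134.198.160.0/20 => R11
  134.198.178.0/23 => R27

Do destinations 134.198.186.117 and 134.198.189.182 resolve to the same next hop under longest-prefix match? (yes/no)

134.198.186.117: longest match 134.198.128.0/17 -> R14
134.198.189.182: longest match 134.198.128.0/17 -> R14

yes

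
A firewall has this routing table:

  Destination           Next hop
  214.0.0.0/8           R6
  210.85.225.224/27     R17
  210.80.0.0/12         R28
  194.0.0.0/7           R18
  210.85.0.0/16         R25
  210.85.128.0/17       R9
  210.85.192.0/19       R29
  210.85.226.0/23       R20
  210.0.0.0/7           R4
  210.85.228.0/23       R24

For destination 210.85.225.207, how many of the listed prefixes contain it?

4

Prefixes containing 210.85.225.207:
  210.0.0.0/7 (210.0.0.0 - 211.255.255.255)
  210.80.0.0/12 (210.80.0.0 - 210.95.255.255)
  210.85.0.0/16 (210.85.0.0 - 210.85.255.255)
  210.85.128.0/17 (210.85.128.0 - 210.85.255.255)
Total matching entries: 4.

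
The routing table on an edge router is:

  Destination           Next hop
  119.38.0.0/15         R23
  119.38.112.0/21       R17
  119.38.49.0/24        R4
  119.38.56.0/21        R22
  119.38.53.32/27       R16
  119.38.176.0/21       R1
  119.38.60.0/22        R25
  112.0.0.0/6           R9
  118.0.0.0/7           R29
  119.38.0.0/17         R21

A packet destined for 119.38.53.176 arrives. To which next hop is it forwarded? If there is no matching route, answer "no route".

Routes whose prefix contains 119.38.53.176:
  118.0.0.0/7 (118.0.0.0 - 119.255.255.255) -> R29
  119.38.0.0/15 (119.38.0.0 - 119.39.255.255) -> R23
  119.38.0.0/17 (119.38.0.0 - 119.38.127.255) -> R21
More-specific entries that do NOT match:
  119.38.53.32/27 (119.38.53.32 - 119.38.53.63) does not contain 119.38.53.176
  119.38.49.0/24 (119.38.49.0 - 119.38.49.255) does not contain 119.38.53.176
  119.38.60.0/22 (119.38.60.0 - 119.38.63.255) does not contain 119.38.53.176
  119.38.112.0/21 (119.38.112.0 - 119.38.119.255) does not contain 119.38.53.176
  119.38.56.0/21 (119.38.56.0 - 119.38.63.255) does not contain 119.38.53.176
  119.38.176.0/21 (119.38.176.0 - 119.38.183.255) does not contain 119.38.53.176
Longest matching prefix is /17 -> next hop R21.

R21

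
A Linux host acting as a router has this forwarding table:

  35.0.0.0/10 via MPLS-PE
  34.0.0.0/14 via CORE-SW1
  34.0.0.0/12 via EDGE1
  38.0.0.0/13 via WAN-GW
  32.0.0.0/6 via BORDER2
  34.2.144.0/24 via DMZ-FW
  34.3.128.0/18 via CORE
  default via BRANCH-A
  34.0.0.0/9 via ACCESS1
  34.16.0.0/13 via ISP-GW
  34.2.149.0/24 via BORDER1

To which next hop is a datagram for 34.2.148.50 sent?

Routes whose prefix contains 34.2.148.50:
  0.0.0.0/0 (default, matches everything) -> BRANCH-A
  32.0.0.0/6 (32.0.0.0 - 35.255.255.255) -> BORDER2
  34.0.0.0/9 (34.0.0.0 - 34.127.255.255) -> ACCESS1
  34.0.0.0/12 (34.0.0.0 - 34.15.255.255) -> EDGE1
  34.0.0.0/14 (34.0.0.0 - 34.3.255.255) -> CORE-SW1
More-specific entries that do NOT match:
  34.2.144.0/24 (34.2.144.0 - 34.2.144.255) does not contain 34.2.148.50
  34.2.149.0/24 (34.2.149.0 - 34.2.149.255) does not contain 34.2.148.50
  34.3.128.0/18 (34.3.128.0 - 34.3.191.255) does not contain 34.2.148.50
Longest matching prefix is /14 -> next hop CORE-SW1.

CORE-SW1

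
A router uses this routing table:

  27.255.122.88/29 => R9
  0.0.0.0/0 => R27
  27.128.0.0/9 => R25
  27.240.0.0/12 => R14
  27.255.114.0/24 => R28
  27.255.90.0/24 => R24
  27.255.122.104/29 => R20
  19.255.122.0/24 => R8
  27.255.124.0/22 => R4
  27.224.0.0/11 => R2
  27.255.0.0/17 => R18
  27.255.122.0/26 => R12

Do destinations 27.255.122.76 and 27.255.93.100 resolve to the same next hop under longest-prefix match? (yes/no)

27.255.122.76: longest match 27.255.0.0/17 -> R18
27.255.93.100: longest match 27.255.0.0/17 -> R18

yes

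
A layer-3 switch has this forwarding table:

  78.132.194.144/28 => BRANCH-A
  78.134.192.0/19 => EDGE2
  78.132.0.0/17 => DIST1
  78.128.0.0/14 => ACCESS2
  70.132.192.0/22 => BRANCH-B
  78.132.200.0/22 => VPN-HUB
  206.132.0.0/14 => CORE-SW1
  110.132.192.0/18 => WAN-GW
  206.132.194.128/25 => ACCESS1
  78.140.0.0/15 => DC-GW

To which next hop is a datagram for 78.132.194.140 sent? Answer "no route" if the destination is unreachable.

No entry's prefix contains 78.132.194.140; there is no default route.

no route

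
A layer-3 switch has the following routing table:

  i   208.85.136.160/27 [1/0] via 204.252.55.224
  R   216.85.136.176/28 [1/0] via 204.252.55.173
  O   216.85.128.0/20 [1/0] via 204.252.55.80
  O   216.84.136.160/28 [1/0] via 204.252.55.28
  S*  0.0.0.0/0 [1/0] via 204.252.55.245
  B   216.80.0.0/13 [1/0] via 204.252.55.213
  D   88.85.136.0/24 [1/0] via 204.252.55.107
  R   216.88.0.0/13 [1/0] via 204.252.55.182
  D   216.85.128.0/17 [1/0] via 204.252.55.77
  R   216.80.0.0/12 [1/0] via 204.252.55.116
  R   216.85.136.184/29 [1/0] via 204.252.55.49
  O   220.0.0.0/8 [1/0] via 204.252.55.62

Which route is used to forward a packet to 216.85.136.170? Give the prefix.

Entries matching 216.85.136.170:
  0.0.0.0/0 (default, matches everything)
  216.80.0.0/12 (216.80.0.0 - 216.95.255.255)
  216.80.0.0/13 (216.80.0.0 - 216.87.255.255)
  216.85.128.0/17 (216.85.128.0 - 216.85.255.255)
  216.85.128.0/20 (216.85.128.0 - 216.85.143.255)
Most specific is 216.85.128.0/20.

216.85.128.0/20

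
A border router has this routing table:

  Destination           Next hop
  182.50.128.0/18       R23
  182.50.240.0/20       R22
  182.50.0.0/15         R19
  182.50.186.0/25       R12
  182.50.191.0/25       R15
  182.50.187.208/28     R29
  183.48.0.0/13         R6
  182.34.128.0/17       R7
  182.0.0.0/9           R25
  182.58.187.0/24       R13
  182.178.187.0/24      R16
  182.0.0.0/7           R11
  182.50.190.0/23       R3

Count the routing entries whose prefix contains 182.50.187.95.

Prefixes containing 182.50.187.95:
  182.0.0.0/7 (182.0.0.0 - 183.255.255.255)
  182.0.0.0/9 (182.0.0.0 - 182.127.255.255)
  182.50.0.0/15 (182.50.0.0 - 182.51.255.255)
  182.50.128.0/18 (182.50.128.0 - 182.50.191.255)
Total matching entries: 4.

4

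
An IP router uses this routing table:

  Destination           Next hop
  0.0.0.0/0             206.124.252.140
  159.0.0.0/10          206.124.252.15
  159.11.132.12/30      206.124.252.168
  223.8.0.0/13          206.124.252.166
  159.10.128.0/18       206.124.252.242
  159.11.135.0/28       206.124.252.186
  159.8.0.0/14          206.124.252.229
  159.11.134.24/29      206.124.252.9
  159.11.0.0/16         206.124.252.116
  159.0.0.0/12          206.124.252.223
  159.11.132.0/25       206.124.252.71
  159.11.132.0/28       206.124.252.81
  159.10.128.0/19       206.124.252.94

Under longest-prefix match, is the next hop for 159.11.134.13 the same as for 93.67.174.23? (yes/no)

no

159.11.134.13: longest match 159.11.0.0/16 -> 206.124.252.116
93.67.174.23: longest match 0.0.0.0/0 -> 206.124.252.140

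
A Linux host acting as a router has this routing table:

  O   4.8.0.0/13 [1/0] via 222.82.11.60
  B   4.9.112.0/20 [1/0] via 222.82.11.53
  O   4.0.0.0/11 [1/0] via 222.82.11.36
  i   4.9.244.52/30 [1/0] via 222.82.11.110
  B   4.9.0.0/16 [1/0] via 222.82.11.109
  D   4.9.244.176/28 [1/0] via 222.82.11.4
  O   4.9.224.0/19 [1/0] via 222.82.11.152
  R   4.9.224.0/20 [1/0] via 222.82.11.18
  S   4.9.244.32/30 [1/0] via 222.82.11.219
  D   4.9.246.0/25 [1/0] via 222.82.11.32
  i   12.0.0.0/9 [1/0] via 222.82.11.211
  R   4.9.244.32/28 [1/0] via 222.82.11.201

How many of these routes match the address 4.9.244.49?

Prefixes containing 4.9.244.49:
  4.0.0.0/11 (4.0.0.0 - 4.31.255.255)
  4.8.0.0/13 (4.8.0.0 - 4.15.255.255)
  4.9.0.0/16 (4.9.0.0 - 4.9.255.255)
  4.9.224.0/19 (4.9.224.0 - 4.9.255.255)
Total matching entries: 4.

4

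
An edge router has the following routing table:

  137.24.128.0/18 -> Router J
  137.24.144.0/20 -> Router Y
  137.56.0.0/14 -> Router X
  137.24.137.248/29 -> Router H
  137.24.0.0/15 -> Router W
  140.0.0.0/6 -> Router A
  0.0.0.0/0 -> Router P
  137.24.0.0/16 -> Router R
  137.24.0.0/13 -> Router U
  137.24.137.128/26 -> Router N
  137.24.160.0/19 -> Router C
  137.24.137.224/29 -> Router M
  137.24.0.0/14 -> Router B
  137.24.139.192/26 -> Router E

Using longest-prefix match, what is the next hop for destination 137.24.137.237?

Router J

Routes whose prefix contains 137.24.137.237:
  0.0.0.0/0 (default, matches everything) -> Router P
  137.24.0.0/13 (137.24.0.0 - 137.31.255.255) -> Router U
  137.24.0.0/14 (137.24.0.0 - 137.27.255.255) -> Router B
  137.24.0.0/15 (137.24.0.0 - 137.25.255.255) -> Router W
  137.24.0.0/16 (137.24.0.0 - 137.24.255.255) -> Router R
  137.24.128.0/18 (137.24.128.0 - 137.24.191.255) -> Router J
More-specific entries that do NOT match:
  137.24.137.248/29 (137.24.137.248 - 137.24.137.255) does not contain 137.24.137.237
  137.24.137.224/29 (137.24.137.224 - 137.24.137.231) does not contain 137.24.137.237
  137.24.137.128/26 (137.24.137.128 - 137.24.137.191) does not contain 137.24.137.237
  137.24.139.192/26 (137.24.139.192 - 137.24.139.255) does not contain 137.24.137.237
  137.24.144.0/20 (137.24.144.0 - 137.24.159.255) does not contain 137.24.137.237
  137.24.160.0/19 (137.24.160.0 - 137.24.191.255) does not contain 137.24.137.237
Longest matching prefix is /18 -> next hop Router J.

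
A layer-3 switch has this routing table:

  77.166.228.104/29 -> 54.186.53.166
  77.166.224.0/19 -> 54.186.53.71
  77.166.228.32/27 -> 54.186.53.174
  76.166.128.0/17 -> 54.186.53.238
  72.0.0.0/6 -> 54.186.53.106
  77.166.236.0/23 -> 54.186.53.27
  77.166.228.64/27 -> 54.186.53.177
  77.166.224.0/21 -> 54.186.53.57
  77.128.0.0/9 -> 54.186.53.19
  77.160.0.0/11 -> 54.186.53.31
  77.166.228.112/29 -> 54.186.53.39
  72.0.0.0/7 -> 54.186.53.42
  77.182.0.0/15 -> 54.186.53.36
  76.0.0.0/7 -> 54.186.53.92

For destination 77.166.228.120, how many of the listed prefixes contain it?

Prefixes containing 77.166.228.120:
  76.0.0.0/7 (76.0.0.0 - 77.255.255.255)
  77.128.0.0/9 (77.128.0.0 - 77.255.255.255)
  77.160.0.0/11 (77.160.0.0 - 77.191.255.255)
  77.166.224.0/19 (77.166.224.0 - 77.166.255.255)
  77.166.224.0/21 (77.166.224.0 - 77.166.231.255)
Total matching entries: 5.

5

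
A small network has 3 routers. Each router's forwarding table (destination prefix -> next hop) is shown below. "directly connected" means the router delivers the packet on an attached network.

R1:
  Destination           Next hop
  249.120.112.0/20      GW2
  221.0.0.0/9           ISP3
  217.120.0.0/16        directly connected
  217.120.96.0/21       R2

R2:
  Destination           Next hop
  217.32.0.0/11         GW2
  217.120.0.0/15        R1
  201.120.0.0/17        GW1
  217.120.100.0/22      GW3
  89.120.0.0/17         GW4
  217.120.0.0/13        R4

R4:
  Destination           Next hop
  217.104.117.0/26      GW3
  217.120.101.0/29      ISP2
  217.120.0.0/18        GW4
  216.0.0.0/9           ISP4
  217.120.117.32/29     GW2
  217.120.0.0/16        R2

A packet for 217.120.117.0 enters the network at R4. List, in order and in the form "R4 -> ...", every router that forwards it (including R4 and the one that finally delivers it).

At R4: longest match for 217.120.117.0 is 217.120.0.0/16 -> R2
At R2: longest match for 217.120.117.0 is 217.120.0.0/15 -> R1
At R1: longest match for 217.120.117.0 is 217.120.0.0/16 -> directly connected

R4 -> R2 -> R1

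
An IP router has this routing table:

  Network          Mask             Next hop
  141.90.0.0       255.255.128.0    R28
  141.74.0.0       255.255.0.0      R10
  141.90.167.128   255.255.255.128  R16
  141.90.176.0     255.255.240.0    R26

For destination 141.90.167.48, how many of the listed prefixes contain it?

No listed prefix contains 141.90.167.48.
Total matching entries: 0.

0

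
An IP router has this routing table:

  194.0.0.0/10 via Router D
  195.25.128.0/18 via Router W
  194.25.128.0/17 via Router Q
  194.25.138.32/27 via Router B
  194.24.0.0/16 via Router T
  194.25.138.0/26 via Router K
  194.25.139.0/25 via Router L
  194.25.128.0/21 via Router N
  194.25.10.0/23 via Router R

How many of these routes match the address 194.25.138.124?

Prefixes containing 194.25.138.124:
  194.0.0.0/10 (194.0.0.0 - 194.63.255.255)
  194.25.128.0/17 (194.25.128.0 - 194.25.255.255)
Total matching entries: 2.

2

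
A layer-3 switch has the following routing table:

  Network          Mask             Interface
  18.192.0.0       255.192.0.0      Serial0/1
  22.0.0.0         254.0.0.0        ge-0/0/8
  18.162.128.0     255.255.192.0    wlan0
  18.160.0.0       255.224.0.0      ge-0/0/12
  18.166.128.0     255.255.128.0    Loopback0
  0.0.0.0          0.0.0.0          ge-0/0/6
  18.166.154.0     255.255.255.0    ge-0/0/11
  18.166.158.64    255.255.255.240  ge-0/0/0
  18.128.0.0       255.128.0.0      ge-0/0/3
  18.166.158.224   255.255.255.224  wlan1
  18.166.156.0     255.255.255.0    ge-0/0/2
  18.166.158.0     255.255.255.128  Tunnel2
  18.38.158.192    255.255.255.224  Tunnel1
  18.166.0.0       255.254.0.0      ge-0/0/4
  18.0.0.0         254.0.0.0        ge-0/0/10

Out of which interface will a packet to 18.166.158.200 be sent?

Loopback0

Routes whose prefix contains 18.166.158.200:
  0.0.0.0/0 (default, matches everything) -> ge-0/0/6
  18.0.0.0/7 (18.0.0.0 - 19.255.255.255) -> ge-0/0/10
  18.128.0.0/9 (18.128.0.0 - 18.255.255.255) -> ge-0/0/3
  18.160.0.0/11 (18.160.0.0 - 18.191.255.255) -> ge-0/0/12
  18.166.0.0/15 (18.166.0.0 - 18.167.255.255) -> ge-0/0/4
  18.166.128.0/17 (18.166.128.0 - 18.166.255.255) -> Loopback0
More-specific entries that do NOT match:
  18.166.158.64/28 (18.166.158.64 - 18.166.158.79) does not contain 18.166.158.200
  18.166.158.224/27 (18.166.158.224 - 18.166.158.255) does not contain 18.166.158.200
  18.38.158.192/27 (18.38.158.192 - 18.38.158.223) does not contain 18.166.158.200
  18.166.158.0/25 (18.166.158.0 - 18.166.158.127) does not contain 18.166.158.200
  18.166.154.0/24 (18.166.154.0 - 18.166.154.255) does not contain 18.166.158.200
  18.166.156.0/24 (18.166.156.0 - 18.166.156.255) does not contain 18.166.158.200
  18.162.128.0/18 (18.162.128.0 - 18.162.191.255) does not contain 18.166.158.200
Longest matching prefix is /17 -> interface Loopback0.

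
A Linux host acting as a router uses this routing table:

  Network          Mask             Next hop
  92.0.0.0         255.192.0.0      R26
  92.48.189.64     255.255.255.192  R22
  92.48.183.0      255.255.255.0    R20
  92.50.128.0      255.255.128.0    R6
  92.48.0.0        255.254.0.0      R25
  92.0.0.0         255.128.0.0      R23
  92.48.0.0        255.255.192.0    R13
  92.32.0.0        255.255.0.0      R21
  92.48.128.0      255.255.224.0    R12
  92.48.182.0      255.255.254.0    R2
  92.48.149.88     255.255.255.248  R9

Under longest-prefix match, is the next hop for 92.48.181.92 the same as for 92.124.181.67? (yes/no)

no

92.48.181.92: longest match 92.48.0.0/15 -> R25
92.124.181.67: longest match 92.0.0.0/9 -> R23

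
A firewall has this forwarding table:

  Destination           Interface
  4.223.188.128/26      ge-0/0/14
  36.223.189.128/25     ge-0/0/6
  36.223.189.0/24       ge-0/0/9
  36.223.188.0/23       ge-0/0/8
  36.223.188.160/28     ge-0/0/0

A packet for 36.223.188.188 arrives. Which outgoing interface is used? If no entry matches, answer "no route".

ge-0/0/8

Routes whose prefix contains 36.223.188.188:
  36.223.188.0/23 (36.223.188.0 - 36.223.189.255) -> ge-0/0/8
More-specific entries that do NOT match:
  36.223.188.160/28 (36.223.188.160 - 36.223.188.175) does not contain 36.223.188.188
  4.223.188.128/26 (4.223.188.128 - 4.223.188.191) does not contain 36.223.188.188
  36.223.189.128/25 (36.223.189.128 - 36.223.189.255) does not contain 36.223.188.188
  36.223.189.0/24 (36.223.189.0 - 36.223.189.255) does not contain 36.223.188.188
Longest matching prefix is /23 -> interface ge-0/0/8.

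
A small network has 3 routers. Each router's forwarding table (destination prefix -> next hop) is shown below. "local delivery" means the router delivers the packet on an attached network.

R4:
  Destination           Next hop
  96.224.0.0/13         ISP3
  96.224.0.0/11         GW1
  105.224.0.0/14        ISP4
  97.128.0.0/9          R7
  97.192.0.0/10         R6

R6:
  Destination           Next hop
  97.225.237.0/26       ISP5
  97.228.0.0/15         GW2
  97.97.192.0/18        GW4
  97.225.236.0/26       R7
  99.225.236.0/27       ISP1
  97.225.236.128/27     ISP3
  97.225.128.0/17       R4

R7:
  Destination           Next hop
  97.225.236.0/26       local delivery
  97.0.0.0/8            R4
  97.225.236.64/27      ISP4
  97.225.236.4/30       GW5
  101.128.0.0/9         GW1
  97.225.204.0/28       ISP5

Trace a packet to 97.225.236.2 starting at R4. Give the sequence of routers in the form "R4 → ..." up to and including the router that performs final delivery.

At R4: longest match for 97.225.236.2 is 97.192.0.0/10 -> R6
At R6: longest match for 97.225.236.2 is 97.225.236.0/26 -> R7
At R7: longest match for 97.225.236.2 is 97.225.236.0/26 -> local delivery

R4 → R6 → R7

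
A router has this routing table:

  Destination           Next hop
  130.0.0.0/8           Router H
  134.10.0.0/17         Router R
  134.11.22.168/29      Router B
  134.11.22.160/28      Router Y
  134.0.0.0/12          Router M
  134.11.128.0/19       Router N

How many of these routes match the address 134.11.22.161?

2

Prefixes containing 134.11.22.161:
  134.0.0.0/12 (134.0.0.0 - 134.15.255.255)
  134.11.22.160/28 (134.11.22.160 - 134.11.22.175)
Total matching entries: 2.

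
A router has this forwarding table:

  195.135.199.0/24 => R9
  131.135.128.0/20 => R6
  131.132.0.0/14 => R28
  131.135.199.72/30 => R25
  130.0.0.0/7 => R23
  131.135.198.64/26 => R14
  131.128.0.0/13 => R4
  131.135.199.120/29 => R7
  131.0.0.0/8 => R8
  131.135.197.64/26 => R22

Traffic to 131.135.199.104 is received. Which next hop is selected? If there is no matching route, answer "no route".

Routes whose prefix contains 131.135.199.104:
  130.0.0.0/7 (130.0.0.0 - 131.255.255.255) -> R23
  131.0.0.0/8 (131.0.0.0 - 131.255.255.255) -> R8
  131.128.0.0/13 (131.128.0.0 - 131.135.255.255) -> R4
  131.132.0.0/14 (131.132.0.0 - 131.135.255.255) -> R28
More-specific entries that do NOT match:
  131.135.199.72/30 (131.135.199.72 - 131.135.199.75) does not contain 131.135.199.104
  131.135.199.120/29 (131.135.199.120 - 131.135.199.127) does not contain 131.135.199.104
  131.135.198.64/26 (131.135.198.64 - 131.135.198.127) does not contain 131.135.199.104
  131.135.197.64/26 (131.135.197.64 - 131.135.197.127) does not contain 131.135.199.104
  195.135.199.0/24 (195.135.199.0 - 195.135.199.255) does not contain 131.135.199.104
  131.135.128.0/20 (131.135.128.0 - 131.135.143.255) does not contain 131.135.199.104
Longest matching prefix is /14 -> next hop R28.

R28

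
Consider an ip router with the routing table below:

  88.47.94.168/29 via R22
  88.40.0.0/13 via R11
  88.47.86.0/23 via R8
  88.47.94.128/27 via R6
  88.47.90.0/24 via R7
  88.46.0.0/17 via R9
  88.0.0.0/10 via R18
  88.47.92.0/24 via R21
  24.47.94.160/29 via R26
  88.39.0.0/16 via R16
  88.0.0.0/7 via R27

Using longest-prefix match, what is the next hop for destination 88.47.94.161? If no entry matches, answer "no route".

Routes whose prefix contains 88.47.94.161:
  88.0.0.0/7 (88.0.0.0 - 89.255.255.255) -> R27
  88.0.0.0/10 (88.0.0.0 - 88.63.255.255) -> R18
  88.40.0.0/13 (88.40.0.0 - 88.47.255.255) -> R11
More-specific entries that do NOT match:
  88.47.94.168/29 (88.47.94.168 - 88.47.94.175) does not contain 88.47.94.161
  24.47.94.160/29 (24.47.94.160 - 24.47.94.167) does not contain 88.47.94.161
  88.47.94.128/27 (88.47.94.128 - 88.47.94.159) does not contain 88.47.94.161
  88.47.90.0/24 (88.47.90.0 - 88.47.90.255) does not contain 88.47.94.161
  88.47.92.0/24 (88.47.92.0 - 88.47.92.255) does not contain 88.47.94.161
  88.47.86.0/23 (88.47.86.0 - 88.47.87.255) does not contain 88.47.94.161
  88.46.0.0/17 (88.46.0.0 - 88.46.127.255) does not contain 88.47.94.161
  88.39.0.0/16 (88.39.0.0 - 88.39.255.255) does not contain 88.47.94.161
Longest matching prefix is /13 -> next hop R11.

R11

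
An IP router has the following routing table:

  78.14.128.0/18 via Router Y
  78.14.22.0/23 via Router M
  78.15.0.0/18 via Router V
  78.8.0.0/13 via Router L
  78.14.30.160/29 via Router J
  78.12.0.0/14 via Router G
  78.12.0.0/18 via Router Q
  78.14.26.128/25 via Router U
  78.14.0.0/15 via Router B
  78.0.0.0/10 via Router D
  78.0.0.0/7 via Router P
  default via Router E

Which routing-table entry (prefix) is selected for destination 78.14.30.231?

Entries matching 78.14.30.231:
  0.0.0.0/0 (default, matches everything)
  78.0.0.0/7 (78.0.0.0 - 79.255.255.255)
  78.0.0.0/10 (78.0.0.0 - 78.63.255.255)
  78.8.0.0/13 (78.8.0.0 - 78.15.255.255)
  78.12.0.0/14 (78.12.0.0 - 78.15.255.255)
  78.14.0.0/15 (78.14.0.0 - 78.15.255.255)
Most specific is 78.14.0.0/15.

78.14.0.0/15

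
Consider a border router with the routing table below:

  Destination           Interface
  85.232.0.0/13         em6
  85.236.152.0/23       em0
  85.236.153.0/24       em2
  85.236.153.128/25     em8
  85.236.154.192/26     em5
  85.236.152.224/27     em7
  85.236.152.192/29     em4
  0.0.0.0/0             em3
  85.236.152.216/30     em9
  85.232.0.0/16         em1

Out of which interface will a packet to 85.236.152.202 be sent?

Routes whose prefix contains 85.236.152.202:
  0.0.0.0/0 (default, matches everything) -> em3
  85.232.0.0/13 (85.232.0.0 - 85.239.255.255) -> em6
  85.236.152.0/23 (85.236.152.0 - 85.236.153.255) -> em0
More-specific entries that do NOT match:
  85.236.152.216/30 (85.236.152.216 - 85.236.152.219) does not contain 85.236.152.202
  85.236.152.192/29 (85.236.152.192 - 85.236.152.199) does not contain 85.236.152.202
  85.236.152.224/27 (85.236.152.224 - 85.236.152.255) does not contain 85.236.152.202
  85.236.154.192/26 (85.236.154.192 - 85.236.154.255) does not contain 85.236.152.202
  85.236.153.128/25 (85.236.153.128 - 85.236.153.255) does not contain 85.236.152.202
  85.236.153.0/24 (85.236.153.0 - 85.236.153.255) does not contain 85.236.152.202
Longest matching prefix is /23 -> interface em0.

em0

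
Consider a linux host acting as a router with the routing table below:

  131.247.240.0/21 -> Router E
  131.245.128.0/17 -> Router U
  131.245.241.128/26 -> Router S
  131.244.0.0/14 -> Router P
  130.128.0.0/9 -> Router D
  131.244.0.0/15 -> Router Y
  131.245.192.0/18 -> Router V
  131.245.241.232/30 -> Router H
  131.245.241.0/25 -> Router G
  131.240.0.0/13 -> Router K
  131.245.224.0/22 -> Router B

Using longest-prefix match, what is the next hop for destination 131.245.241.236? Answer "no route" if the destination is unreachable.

Router V

Routes whose prefix contains 131.245.241.236:
  131.240.0.0/13 (131.240.0.0 - 131.247.255.255) -> Router K
  131.244.0.0/14 (131.244.0.0 - 131.247.255.255) -> Router P
  131.244.0.0/15 (131.244.0.0 - 131.245.255.255) -> Router Y
  131.245.128.0/17 (131.245.128.0 - 131.245.255.255) -> Router U
  131.245.192.0/18 (131.245.192.0 - 131.245.255.255) -> Router V
More-specific entries that do NOT match:
  131.245.241.232/30 (131.245.241.232 - 131.245.241.235) does not contain 131.245.241.236
  131.245.241.128/26 (131.245.241.128 - 131.245.241.191) does not contain 131.245.241.236
  131.245.241.0/25 (131.245.241.0 - 131.245.241.127) does not contain 131.245.241.236
  131.245.224.0/22 (131.245.224.0 - 131.245.227.255) does not contain 131.245.241.236
  131.247.240.0/21 (131.247.240.0 - 131.247.247.255) does not contain 131.245.241.236
Longest matching prefix is /18 -> next hop Router V.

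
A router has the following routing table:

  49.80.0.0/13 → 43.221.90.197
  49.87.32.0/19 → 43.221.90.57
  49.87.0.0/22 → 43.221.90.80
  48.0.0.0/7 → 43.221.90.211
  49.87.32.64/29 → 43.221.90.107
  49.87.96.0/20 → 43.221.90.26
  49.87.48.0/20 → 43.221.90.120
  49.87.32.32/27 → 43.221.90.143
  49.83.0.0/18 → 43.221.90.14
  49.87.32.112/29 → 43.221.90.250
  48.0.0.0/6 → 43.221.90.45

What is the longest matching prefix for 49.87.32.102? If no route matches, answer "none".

49.87.32.0/19

Entries matching 49.87.32.102:
  48.0.0.0/6 (48.0.0.0 - 51.255.255.255)
  48.0.0.0/7 (48.0.0.0 - 49.255.255.255)
  49.80.0.0/13 (49.80.0.0 - 49.87.255.255)
  49.87.32.0/19 (49.87.32.0 - 49.87.63.255)
Most specific is 49.87.32.0/19.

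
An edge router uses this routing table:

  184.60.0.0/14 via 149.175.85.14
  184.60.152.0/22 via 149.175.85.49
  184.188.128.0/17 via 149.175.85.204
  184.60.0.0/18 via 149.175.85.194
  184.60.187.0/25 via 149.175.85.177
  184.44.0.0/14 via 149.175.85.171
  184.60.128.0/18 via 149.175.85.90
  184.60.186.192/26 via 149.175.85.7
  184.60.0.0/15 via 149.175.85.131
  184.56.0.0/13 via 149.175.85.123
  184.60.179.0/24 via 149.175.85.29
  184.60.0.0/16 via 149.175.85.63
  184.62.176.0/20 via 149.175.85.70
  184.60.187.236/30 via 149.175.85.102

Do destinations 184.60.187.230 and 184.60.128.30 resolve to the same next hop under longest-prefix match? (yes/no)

yes

184.60.187.230: longest match 184.60.128.0/18 -> 149.175.85.90
184.60.128.30: longest match 184.60.128.0/18 -> 149.175.85.90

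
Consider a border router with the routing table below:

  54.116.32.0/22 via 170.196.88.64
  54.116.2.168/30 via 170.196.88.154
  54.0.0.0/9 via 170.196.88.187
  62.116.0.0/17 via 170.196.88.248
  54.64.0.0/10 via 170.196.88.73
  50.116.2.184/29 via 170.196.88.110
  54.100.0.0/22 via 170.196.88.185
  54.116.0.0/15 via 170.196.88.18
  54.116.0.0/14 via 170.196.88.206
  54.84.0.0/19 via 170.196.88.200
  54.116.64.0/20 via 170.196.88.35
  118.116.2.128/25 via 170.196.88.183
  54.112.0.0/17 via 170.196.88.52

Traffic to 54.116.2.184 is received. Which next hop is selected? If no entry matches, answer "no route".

170.196.88.18

Routes whose prefix contains 54.116.2.184:
  54.0.0.0/9 (54.0.0.0 - 54.127.255.255) -> 170.196.88.187
  54.64.0.0/10 (54.64.0.0 - 54.127.255.255) -> 170.196.88.73
  54.116.0.0/14 (54.116.0.0 - 54.119.255.255) -> 170.196.88.206
  54.116.0.0/15 (54.116.0.0 - 54.117.255.255) -> 170.196.88.18
More-specific entries that do NOT match:
  54.116.2.168/30 (54.116.2.168 - 54.116.2.171) does not contain 54.116.2.184
  50.116.2.184/29 (50.116.2.184 - 50.116.2.191) does not contain 54.116.2.184
  118.116.2.128/25 (118.116.2.128 - 118.116.2.255) does not contain 54.116.2.184
  54.116.32.0/22 (54.116.32.0 - 54.116.35.255) does not contain 54.116.2.184
  54.100.0.0/22 (54.100.0.0 - 54.100.3.255) does not contain 54.116.2.184
  54.116.64.0/20 (54.116.64.0 - 54.116.79.255) does not contain 54.116.2.184
  54.84.0.0/19 (54.84.0.0 - 54.84.31.255) does not contain 54.116.2.184
  62.116.0.0/17 (62.116.0.0 - 62.116.127.255) does not contain 54.116.2.184
  54.112.0.0/17 (54.112.0.0 - 54.112.127.255) does not contain 54.116.2.184
Longest matching prefix is /15 -> next hop 170.196.88.18.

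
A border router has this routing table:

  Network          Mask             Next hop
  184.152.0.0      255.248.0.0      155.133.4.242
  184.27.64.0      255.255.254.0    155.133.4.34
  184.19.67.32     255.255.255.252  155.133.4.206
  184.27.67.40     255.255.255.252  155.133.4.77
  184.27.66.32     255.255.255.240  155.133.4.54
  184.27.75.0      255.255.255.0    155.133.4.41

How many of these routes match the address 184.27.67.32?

0

No listed prefix contains 184.27.67.32.
Total matching entries: 0.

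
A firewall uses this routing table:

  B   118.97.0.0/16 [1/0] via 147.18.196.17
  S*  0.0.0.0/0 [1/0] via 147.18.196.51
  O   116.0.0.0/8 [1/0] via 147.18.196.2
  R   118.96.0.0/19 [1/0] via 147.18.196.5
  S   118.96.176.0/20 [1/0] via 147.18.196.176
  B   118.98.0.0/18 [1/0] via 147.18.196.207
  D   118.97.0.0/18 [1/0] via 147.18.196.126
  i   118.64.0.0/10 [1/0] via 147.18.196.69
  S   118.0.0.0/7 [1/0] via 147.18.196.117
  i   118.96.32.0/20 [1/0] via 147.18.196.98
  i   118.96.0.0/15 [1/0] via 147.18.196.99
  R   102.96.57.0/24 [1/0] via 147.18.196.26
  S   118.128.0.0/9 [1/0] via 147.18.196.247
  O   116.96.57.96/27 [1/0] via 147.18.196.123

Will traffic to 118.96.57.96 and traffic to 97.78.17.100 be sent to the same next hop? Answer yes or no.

118.96.57.96: longest match 118.96.0.0/15 -> 147.18.196.99
97.78.17.100: longest match 0.0.0.0/0 -> 147.18.196.51

no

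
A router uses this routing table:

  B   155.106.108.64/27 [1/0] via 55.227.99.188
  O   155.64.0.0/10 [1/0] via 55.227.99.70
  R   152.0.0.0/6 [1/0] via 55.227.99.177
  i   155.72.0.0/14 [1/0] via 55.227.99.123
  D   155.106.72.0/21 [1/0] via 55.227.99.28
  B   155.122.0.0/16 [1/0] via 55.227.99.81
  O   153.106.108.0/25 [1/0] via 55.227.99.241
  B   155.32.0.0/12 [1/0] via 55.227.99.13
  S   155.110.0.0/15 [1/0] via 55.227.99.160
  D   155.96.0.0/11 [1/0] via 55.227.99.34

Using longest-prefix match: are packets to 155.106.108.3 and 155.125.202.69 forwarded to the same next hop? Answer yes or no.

155.106.108.3: longest match 155.96.0.0/11 -> 55.227.99.34
155.125.202.69: longest match 155.96.0.0/11 -> 55.227.99.34

yes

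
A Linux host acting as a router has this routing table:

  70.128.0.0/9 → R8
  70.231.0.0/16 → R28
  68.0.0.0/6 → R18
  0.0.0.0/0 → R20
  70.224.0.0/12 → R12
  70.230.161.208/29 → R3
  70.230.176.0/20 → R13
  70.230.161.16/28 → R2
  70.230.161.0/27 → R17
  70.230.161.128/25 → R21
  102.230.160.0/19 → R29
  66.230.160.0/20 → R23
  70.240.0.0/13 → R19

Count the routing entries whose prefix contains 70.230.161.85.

Prefixes containing 70.230.161.85:
  0.0.0.0/0 (default, matches everything)
  68.0.0.0/6 (68.0.0.0 - 71.255.255.255)
  70.128.0.0/9 (70.128.0.0 - 70.255.255.255)
  70.224.0.0/12 (70.224.0.0 - 70.239.255.255)
Total matching entries: 4.

4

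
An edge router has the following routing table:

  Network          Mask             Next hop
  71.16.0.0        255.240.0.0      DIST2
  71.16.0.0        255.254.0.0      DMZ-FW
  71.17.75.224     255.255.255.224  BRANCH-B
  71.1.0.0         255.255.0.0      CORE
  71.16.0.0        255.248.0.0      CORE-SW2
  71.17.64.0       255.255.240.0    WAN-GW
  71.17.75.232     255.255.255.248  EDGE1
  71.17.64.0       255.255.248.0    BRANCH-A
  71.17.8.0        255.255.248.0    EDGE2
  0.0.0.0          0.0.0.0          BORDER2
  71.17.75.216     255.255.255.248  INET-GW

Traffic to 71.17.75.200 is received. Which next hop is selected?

WAN-GW

Routes whose prefix contains 71.17.75.200:
  0.0.0.0/0 (default, matches everything) -> BORDER2
  71.16.0.0/12 (71.16.0.0 - 71.31.255.255) -> DIST2
  71.16.0.0/13 (71.16.0.0 - 71.23.255.255) -> CORE-SW2
  71.16.0.0/15 (71.16.0.0 - 71.17.255.255) -> DMZ-FW
  71.17.64.0/20 (71.17.64.0 - 71.17.79.255) -> WAN-GW
More-specific entries that do NOT match:
  71.17.75.232/29 (71.17.75.232 - 71.17.75.239) does not contain 71.17.75.200
  71.17.75.216/29 (71.17.75.216 - 71.17.75.223) does not contain 71.17.75.200
  71.17.75.224/27 (71.17.75.224 - 71.17.75.255) does not contain 71.17.75.200
  71.17.64.0/21 (71.17.64.0 - 71.17.71.255) does not contain 71.17.75.200
  71.17.8.0/21 (71.17.8.0 - 71.17.15.255) does not contain 71.17.75.200
Longest matching prefix is /20 -> next hop WAN-GW.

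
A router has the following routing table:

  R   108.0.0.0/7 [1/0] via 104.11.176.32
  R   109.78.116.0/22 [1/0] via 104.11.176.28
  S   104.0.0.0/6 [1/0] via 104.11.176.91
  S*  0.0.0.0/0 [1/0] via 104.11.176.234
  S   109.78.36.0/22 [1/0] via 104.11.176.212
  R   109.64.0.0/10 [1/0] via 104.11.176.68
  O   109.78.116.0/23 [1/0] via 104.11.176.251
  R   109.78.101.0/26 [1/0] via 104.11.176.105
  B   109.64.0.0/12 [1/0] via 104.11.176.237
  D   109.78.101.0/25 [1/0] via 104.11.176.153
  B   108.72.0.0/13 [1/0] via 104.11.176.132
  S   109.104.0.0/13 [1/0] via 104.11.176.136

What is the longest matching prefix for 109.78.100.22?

Entries matching 109.78.100.22:
  0.0.0.0/0 (default, matches everything)
  108.0.0.0/7 (108.0.0.0 - 109.255.255.255)
  109.64.0.0/10 (109.64.0.0 - 109.127.255.255)
  109.64.0.0/12 (109.64.0.0 - 109.79.255.255)
Most specific is 109.64.0.0/12.

109.64.0.0/12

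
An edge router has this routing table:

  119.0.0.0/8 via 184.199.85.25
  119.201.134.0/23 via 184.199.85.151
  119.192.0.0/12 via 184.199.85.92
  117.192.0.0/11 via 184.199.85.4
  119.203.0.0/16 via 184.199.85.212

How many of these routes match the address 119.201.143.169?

2

Prefixes containing 119.201.143.169:
  119.0.0.0/8 (119.0.0.0 - 119.255.255.255)
  119.192.0.0/12 (119.192.0.0 - 119.207.255.255)
Total matching entries: 2.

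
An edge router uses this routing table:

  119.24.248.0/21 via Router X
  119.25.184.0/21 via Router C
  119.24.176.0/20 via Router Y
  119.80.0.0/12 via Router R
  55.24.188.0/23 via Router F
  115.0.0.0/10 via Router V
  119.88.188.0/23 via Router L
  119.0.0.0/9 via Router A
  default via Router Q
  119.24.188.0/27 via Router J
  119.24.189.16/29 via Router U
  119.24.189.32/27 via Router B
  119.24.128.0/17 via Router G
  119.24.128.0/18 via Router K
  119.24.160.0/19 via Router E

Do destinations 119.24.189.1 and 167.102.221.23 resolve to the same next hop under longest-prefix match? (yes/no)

119.24.189.1: longest match 119.24.176.0/20 -> Router Y
167.102.221.23: longest match 0.0.0.0/0 -> Router Q

no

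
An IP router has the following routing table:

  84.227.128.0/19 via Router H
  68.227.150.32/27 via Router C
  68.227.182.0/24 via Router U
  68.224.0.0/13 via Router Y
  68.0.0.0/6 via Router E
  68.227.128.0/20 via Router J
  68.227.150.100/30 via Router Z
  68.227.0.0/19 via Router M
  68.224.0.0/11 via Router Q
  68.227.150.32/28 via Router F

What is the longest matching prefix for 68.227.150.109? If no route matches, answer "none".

68.224.0.0/13

Entries matching 68.227.150.109:
  68.0.0.0/6 (68.0.0.0 - 71.255.255.255)
  68.224.0.0/11 (68.224.0.0 - 68.255.255.255)
  68.224.0.0/13 (68.224.0.0 - 68.231.255.255)
Most specific is 68.224.0.0/13.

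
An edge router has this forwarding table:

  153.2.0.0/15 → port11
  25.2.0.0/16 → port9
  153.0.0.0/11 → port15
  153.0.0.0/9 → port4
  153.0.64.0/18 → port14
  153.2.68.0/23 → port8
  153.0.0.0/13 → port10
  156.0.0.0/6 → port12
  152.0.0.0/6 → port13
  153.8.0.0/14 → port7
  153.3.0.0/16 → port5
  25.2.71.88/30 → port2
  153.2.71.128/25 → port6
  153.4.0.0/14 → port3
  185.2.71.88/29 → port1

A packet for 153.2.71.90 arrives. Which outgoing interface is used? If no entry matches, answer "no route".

Routes whose prefix contains 153.2.71.90:
  152.0.0.0/6 (152.0.0.0 - 155.255.255.255) -> port13
  153.0.0.0/9 (153.0.0.0 - 153.127.255.255) -> port4
  153.0.0.0/11 (153.0.0.0 - 153.31.255.255) -> port15
  153.0.0.0/13 (153.0.0.0 - 153.7.255.255) -> port10
  153.2.0.0/15 (153.2.0.0 - 153.3.255.255) -> port11
More-specific entries that do NOT match:
  25.2.71.88/30 (25.2.71.88 - 25.2.71.91) does not contain 153.2.71.90
  185.2.71.88/29 (185.2.71.88 - 185.2.71.95) does not contain 153.2.71.90
  153.2.71.128/25 (153.2.71.128 - 153.2.71.255) does not contain 153.2.71.90
  153.2.68.0/23 (153.2.68.0 - 153.2.69.255) does not contain 153.2.71.90
  153.0.64.0/18 (153.0.64.0 - 153.0.127.255) does not contain 153.2.71.90
  25.2.0.0/16 (25.2.0.0 - 25.2.255.255) does not contain 153.2.71.90
  153.3.0.0/16 (153.3.0.0 - 153.3.255.255) does not contain 153.2.71.90
Longest matching prefix is /15 -> interface port11.

port11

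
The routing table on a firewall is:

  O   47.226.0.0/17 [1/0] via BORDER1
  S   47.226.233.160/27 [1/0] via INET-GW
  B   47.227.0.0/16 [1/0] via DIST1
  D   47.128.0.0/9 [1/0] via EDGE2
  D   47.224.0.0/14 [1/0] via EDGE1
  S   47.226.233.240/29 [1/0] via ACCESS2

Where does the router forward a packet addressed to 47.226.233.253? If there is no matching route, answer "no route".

Routes whose prefix contains 47.226.233.253:
  47.128.0.0/9 (47.128.0.0 - 47.255.255.255) -> EDGE2
  47.224.0.0/14 (47.224.0.0 - 47.227.255.255) -> EDGE1
More-specific entries that do NOT match:
  47.226.233.240/29 (47.226.233.240 - 47.226.233.247) does not contain 47.226.233.253
  47.226.233.160/27 (47.226.233.160 - 47.226.233.191) does not contain 47.226.233.253
  47.226.0.0/17 (47.226.0.0 - 47.226.127.255) does not contain 47.226.233.253
  47.227.0.0/16 (47.227.0.0 - 47.227.255.255) does not contain 47.226.233.253
Longest matching prefix is /14 -> next hop EDGE1.

EDGE1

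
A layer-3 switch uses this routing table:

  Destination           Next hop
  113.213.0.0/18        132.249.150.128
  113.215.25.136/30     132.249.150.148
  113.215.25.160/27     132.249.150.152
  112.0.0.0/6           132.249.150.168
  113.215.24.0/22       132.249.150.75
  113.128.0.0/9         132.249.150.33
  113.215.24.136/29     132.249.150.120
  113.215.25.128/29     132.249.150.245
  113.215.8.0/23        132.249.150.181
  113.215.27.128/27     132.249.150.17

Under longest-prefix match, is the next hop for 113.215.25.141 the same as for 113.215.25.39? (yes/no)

113.215.25.141: longest match 113.215.24.0/22 -> 132.249.150.75
113.215.25.39: longest match 113.215.24.0/22 -> 132.249.150.75

yes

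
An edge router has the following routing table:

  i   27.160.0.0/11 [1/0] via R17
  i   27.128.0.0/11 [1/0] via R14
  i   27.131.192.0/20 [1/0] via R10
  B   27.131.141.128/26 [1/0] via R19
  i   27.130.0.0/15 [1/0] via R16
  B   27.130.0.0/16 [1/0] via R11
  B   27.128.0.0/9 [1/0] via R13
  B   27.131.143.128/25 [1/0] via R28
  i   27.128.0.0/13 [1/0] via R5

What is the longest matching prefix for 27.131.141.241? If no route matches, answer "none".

27.130.0.0/15

Entries matching 27.131.141.241:
  27.128.0.0/9 (27.128.0.0 - 27.255.255.255)
  27.128.0.0/11 (27.128.0.0 - 27.159.255.255)
  27.128.0.0/13 (27.128.0.0 - 27.135.255.255)
  27.130.0.0/15 (27.130.0.0 - 27.131.255.255)
Most specific is 27.130.0.0/15.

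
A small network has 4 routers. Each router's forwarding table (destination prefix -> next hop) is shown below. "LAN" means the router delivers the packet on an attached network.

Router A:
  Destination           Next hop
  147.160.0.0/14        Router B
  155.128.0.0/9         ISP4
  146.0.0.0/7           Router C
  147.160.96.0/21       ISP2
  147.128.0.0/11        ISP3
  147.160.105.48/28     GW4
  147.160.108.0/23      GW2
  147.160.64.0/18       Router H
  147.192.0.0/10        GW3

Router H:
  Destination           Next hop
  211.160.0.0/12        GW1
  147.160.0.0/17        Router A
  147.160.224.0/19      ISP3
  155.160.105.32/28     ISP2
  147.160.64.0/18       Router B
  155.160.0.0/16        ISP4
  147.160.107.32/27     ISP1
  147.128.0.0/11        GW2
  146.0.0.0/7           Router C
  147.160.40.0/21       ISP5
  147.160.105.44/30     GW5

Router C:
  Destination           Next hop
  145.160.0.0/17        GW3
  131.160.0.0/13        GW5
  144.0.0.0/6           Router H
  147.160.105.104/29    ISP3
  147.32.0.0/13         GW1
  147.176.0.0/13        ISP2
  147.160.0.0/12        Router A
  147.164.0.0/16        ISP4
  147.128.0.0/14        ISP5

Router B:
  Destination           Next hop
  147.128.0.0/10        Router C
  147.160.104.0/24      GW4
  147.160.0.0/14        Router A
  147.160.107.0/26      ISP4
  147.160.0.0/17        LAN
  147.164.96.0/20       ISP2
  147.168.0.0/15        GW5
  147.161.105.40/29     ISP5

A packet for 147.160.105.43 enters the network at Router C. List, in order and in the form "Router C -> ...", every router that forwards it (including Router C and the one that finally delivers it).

Router C -> Router A -> Router H -> Router B

At Router C: longest match for 147.160.105.43 is 147.160.0.0/12 -> Router A
At Router A: longest match for 147.160.105.43 is 147.160.64.0/18 -> Router H
At Router H: longest match for 147.160.105.43 is 147.160.64.0/18 -> Router B
At Router B: longest match for 147.160.105.43 is 147.160.0.0/17 -> LAN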